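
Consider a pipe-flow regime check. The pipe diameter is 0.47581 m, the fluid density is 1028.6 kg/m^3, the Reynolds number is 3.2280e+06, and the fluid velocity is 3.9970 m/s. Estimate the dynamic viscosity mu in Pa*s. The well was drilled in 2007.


mu = rho * vel * D / Re
mu = 1028.6 * 3.9970 * 0.47581 / 3.2280e+06
mu = 0.00060601 Pa*s


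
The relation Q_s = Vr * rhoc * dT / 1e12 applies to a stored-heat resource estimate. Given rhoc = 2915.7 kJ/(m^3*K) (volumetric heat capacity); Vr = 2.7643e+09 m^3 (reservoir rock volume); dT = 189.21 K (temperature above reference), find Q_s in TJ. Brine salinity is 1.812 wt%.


Q_s = Vr * rhoc * dT / 1e12
Q_s = 2.7643e+09 * 2915.7 * 189.21 / 1e12
Q_s = 1525.008 PJ
Convert: 1525.008 PJ * 1000.0 = 1.5250e+06 TJ
Q_s = 1.5250e+06 TJ


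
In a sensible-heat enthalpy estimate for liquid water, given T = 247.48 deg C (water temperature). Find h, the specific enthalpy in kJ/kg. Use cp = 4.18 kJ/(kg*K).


h = cp * T
h = 4.18 * 247.48
h = 1034.5 kJ/kg


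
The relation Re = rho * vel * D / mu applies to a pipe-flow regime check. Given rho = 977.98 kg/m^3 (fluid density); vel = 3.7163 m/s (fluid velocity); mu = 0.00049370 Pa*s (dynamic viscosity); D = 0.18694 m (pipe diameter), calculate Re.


Re = rho * vel * D / mu
Re = 977.98 * 3.7163 * 0.18694 / 0.00049370
Re = 1.3762e+06


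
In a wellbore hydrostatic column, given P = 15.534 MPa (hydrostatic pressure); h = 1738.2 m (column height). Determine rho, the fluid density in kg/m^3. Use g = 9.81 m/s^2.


rho = P * 1e6 / (g * h)
rho = 15.534 * 1e6 / (9.81 * 1738.2)
rho = 910.99 kg/m^3


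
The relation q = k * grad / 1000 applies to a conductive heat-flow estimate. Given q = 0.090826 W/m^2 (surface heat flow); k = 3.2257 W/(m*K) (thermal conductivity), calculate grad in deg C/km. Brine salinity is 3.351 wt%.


grad = q * 1000 / k
grad = 0.090826 * 1000 / 3.2257
grad = 28.157 deg C/km


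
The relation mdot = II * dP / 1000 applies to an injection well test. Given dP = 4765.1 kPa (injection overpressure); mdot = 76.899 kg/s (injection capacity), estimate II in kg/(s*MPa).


II = mdot * 1000 / dP
II = 76.899 * 1000 / 4765.1
II = 16.138 kg/(s*MPa)


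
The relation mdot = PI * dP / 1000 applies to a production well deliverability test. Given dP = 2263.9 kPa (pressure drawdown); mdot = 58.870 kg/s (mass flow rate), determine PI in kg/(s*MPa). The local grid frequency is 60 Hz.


PI = mdot * 1000 / dP
PI = 58.870 * 1000 / 2263.9
PI = 26.004 kg/(s*MPa)


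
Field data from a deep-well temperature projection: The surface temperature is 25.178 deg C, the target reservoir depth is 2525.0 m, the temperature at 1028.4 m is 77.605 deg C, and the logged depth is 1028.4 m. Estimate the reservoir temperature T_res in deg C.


Step 1: grad = (T_d1 - T_surf)/d1 * 1000 = (77.605 - 25.178)/1028.4 * 1000 = 50.97919 deg C/km
Step 2: T_res = T_surf + grad*d2/1000 = 25.178 + 50.97919*2525.0/1000 = 153.90 deg C
T_res = 153.90 deg C


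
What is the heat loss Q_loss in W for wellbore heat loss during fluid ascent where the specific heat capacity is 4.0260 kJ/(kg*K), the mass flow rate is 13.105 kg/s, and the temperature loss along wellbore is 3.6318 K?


Q_loss = mdot * cp * dT
Q_loss = 13.105 * 4.0260 * 3.6318
Q_loss = 191.6164 kW
Convert: 191.6164 kW * 1000.0 = 1.9162e+05 W
Q_loss = 1.9162e+05 W


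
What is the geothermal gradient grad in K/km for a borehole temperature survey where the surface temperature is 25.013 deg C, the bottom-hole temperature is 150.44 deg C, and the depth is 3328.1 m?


grad = (T_d - T_surf) / d * 1000
grad = (150.44 - 25.013) / 3328.1 * 1000
grad = 37.68727 deg C/km
Convert: 37.68727 deg C/km * 1.0 = 37.687 K/km
grad = 37.687 K/km


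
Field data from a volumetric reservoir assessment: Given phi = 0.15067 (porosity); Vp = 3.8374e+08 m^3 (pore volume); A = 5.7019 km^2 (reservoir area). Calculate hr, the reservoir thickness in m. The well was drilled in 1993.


hr = Vp / (A * 1e6 * phi)
hr = 3.8374e+08 / (5.7019 * 1e6 * 0.15067)
hr = 446.67 m


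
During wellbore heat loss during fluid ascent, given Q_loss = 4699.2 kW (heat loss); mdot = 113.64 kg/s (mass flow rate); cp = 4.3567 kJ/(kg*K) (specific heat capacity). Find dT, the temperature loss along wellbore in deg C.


dT = Q_loss / (mdot * cp)
dT = 4699.2 / (113.64 * 4.3567)
dT = 9.491504 K
Convert (temperature difference, 1 K = 1 deg C): 9.491504 K = 9.491504 deg C
dT = 9.4915 deg C


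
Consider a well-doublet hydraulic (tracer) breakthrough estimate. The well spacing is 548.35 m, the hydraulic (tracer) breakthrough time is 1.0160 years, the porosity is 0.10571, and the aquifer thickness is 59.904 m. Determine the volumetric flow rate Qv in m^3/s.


Qv = pi*hr*phi*L^2 / (3*t_bt*365.25*86400)
Qv = pi*59.904*0.10571*548.35^2 / (3*1.0160*365.25*86400)
Qv = 0.062190 m^3/s


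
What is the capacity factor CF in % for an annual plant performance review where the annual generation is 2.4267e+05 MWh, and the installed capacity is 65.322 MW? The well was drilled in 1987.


CF = E_a / (cap * 8760) * 100
CF = 2.4267e+05 / (65.322 * 8760) * 100
CF = 42.408 %


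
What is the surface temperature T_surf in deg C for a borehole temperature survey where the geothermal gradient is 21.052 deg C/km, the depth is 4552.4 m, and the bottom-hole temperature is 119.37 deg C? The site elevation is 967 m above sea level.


T_surf = T_d - grad * d / 1000
T_surf = 119.37 - 21.052 * 4552.4 / 1000
T_surf = 23.533 deg C


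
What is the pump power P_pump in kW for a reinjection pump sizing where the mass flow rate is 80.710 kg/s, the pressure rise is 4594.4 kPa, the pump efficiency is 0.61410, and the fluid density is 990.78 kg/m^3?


P_pump = mdot * dP / (rho * eta)
P_pump = 80.710 * 4594.4 / (990.78 * 0.61410)
P_pump = 609.45 kW


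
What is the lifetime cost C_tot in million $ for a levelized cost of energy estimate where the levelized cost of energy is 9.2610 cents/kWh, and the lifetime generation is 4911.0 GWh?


C_tot = LCOE / 100 * E_tot
C_tot = 9.2610 / 100 * 4911.0
C_tot = 454.81 million $


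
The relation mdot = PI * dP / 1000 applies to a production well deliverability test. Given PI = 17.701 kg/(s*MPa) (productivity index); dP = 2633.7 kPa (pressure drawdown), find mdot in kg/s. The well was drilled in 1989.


mdot = PI * dP / 1000
mdot = 17.701 * 2633.7 / 1000
mdot = 46.619 kg/s


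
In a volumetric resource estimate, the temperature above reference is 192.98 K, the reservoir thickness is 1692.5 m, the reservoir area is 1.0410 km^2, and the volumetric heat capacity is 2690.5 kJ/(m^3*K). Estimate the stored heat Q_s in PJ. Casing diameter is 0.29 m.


Step 1: Vr = A*1e6*hr = 1.041*1e6*1692.5 = 1.761892e+09 m^3
Step 2: Q_s = Vr*rhoc*dT/1e12 = 1.761892e+09*2690.5*192.98/1e12 = 914.80 PJ
Q_s = 914.80 PJ


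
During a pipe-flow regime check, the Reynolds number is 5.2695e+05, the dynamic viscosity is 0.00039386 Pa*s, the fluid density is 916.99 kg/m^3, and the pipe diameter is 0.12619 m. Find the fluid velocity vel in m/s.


vel = Re * mu / (rho * D)
vel = 5.2695e+05 * 0.00039386 / (916.99 * 0.12619)
vel = 1.7936 m/s


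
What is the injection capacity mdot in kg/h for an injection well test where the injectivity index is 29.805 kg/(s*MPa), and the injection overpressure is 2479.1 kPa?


mdot = II * dP / 1000
mdot = 29.805 * 2479.1 / 1000
mdot = 73.88958 kg/s
Convert: 73.88958 kg/s * 3600.0 = 2.6600e+05 kg/h
mdot = 2.6600e+05 kg/h


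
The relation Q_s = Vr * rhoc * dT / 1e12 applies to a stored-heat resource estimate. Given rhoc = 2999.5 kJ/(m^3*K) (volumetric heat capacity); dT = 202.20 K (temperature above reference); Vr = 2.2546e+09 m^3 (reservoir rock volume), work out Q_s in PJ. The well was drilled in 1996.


Q_s = Vr * rhoc * dT / 1e12
Q_s = 2.2546e+09 * 2999.5 * 202.20 / 1e12
Q_s = 1367.4 PJ


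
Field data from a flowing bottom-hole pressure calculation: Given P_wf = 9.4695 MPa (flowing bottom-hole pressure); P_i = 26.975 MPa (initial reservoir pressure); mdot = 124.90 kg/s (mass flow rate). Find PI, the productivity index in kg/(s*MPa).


PI = mdot / (P_i - P_wf)
PI = 124.90 / (26.975 - 9.4695)
PI = 7.1349 kg/(s*MPa)


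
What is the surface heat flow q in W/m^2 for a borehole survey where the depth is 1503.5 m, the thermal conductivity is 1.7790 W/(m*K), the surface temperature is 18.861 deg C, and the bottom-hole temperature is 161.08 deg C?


Step 1: grad = (T_d - T_surf)/d * 1000 = (161.08 - 18.861)/1503.5 * 1000 = 94.59195 deg C/km
Step 2: q = k * grad / 1000 = 1.779 * 94.59195 / 1000 = 0.16828 W/m^2
q = 0.16828 W/m^2


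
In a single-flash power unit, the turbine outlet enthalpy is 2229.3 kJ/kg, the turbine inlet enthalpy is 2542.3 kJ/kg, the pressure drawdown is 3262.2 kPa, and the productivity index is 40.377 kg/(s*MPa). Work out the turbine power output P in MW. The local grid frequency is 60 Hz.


Step 1: mdot = PI * dP / 1000 = 40.377 * 3262.2 / 1000 = 131.7178 kg/s
Step 2: P = mdot*(h_in - h_out)/1000 = 131.7178*(2542.3 - 2229.3)/1000 = 41.228 MW
P = 41.228 MW


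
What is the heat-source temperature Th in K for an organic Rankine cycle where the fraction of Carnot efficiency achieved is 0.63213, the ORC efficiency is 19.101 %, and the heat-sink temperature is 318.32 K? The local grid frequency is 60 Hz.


Th = Tc / (1 - (eta_orc/100)/f)
Th = 318.32 / (1 - (19.101/100)/0.63213)
Th = 456.16 K


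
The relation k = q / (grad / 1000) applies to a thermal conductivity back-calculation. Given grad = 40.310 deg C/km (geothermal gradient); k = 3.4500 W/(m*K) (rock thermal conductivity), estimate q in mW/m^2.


q = k * grad / 1000
q = 3.4500 * 40.310 / 1000
q = 0.1390695 W/m^2
Convert: 0.1390695 W/m^2 * 1000.0 = 139.07 mW/m^2
q = 139.07 mW/m^2


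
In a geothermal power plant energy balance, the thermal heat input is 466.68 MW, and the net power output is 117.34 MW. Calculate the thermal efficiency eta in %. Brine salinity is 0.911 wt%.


eta = W_net / Q_in * 100
eta = 117.34 / 466.68 * 100
eta = 25.144 %


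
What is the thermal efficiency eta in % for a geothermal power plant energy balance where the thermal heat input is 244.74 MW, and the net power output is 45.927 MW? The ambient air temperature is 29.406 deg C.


eta = W_net / Q_in * 100
eta = 45.927 / 244.74 * 100
eta = 18.766 %


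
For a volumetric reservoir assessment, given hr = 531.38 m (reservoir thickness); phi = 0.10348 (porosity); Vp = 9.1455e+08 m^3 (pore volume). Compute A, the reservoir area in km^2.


A = Vp / (1e6 * hr * phi)
A = 9.1455e+08 / (1e6 * 531.38 * 0.10348)
A = 16.632 km^2


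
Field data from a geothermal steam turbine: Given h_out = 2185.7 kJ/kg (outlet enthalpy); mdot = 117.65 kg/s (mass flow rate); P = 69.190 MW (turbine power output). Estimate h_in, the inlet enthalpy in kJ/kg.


h_in = h_out + P * 1000 / mdot
h_in = 2185.7 + 69.190 * 1000 / 117.65
h_in = 2773.8 kJ/kg


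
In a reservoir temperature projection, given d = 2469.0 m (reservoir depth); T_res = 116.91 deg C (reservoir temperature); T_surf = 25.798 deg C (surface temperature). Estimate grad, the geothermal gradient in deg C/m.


grad = (T_res - T_surf) / d * 1000
grad = (116.91 - 25.798) / 2469.0 * 1000
grad = 36.90239 deg C/km
Convert: 36.90239 deg C/km * 0.001 = 0.036902 deg C/m
grad = 0.036902 deg C/m


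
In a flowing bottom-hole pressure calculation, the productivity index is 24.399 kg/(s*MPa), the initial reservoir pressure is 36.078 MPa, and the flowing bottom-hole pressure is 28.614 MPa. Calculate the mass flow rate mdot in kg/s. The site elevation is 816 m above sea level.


mdot = (P_i - P_wf) * PI
mdot = (36.078 - 28.614) * 24.399
mdot = 182.11 kg/s


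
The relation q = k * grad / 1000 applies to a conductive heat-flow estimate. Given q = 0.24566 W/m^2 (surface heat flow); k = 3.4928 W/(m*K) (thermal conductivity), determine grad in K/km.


grad = q * 1000 / k
grad = 0.24566 * 1000 / 3.4928
grad = 70.33326 deg C/km
Convert: 70.33326 deg C/km * 1.0 = 70.333 K/km
grad = 70.333 K/km


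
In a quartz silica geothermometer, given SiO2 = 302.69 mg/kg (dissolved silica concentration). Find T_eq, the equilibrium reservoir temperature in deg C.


T_eq = 1309 / (5.19 - log10(SiO2)) - 273.15
T_eq = 1309 / (5.19 - log10(302.69)) - 273.15
T_eq = 210.05 deg C


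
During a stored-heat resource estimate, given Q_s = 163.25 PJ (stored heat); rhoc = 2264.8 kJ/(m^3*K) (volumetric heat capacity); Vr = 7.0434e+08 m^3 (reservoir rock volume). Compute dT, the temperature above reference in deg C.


dT = Q_s * 1e12 / (Vr * rhoc)
dT = 163.25 * 1e12 / (7.0434e+08 * 2264.8)
dT = 102.3390 K
Convert (temperature difference, 1 K = 1 deg C): 102.3390 K = 102.3390 deg C
dT = 102.34 deg C


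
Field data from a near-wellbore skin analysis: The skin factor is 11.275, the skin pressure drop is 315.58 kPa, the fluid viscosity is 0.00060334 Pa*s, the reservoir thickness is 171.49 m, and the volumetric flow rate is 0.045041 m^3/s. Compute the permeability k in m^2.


k = S*q*mu / (2*pi*dP_s*1000*hr)
k = 11.275*0.045041*0.00060334 / (2*pi*315.58*1000*171.49)
k = 9.0107e-13 m^2


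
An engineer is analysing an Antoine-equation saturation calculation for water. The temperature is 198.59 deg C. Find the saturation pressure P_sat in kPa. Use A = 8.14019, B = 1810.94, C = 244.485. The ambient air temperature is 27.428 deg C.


P_sat = 10^(A - B/(C + T)) / 760 * 0.101325
P_sat = 10^(8.14019 - 1810.94/(244.485 + 198.59)) / 760 * 0.101325
P_sat = 1.506206 MPa
Convert: 1.506206 MPa * 1000.0 = 1506.2 kPa
P_sat = 1506.2 kPa


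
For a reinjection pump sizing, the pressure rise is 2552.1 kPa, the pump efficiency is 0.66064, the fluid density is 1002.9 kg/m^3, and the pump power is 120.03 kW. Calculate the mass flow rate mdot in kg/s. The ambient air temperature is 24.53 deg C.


mdot = P_pump * rho * eta / dP
mdot = 120.03 * 1002.9 * 0.66064 / 2552.1
mdot = 31.161 kg/s


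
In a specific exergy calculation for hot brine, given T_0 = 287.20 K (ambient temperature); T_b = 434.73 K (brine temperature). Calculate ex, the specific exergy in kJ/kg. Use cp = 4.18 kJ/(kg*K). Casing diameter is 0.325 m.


ex = cp * ((T_b - T_0) - T_0 * ln(T_b/T_0))
ex = 4.18 * ((434.73 - 287.20) - 287.20 * ln(434.73/287.20))
ex = 119.01 kJ/kg


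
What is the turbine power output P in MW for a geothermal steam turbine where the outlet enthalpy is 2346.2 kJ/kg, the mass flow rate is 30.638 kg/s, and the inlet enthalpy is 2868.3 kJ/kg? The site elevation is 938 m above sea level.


P = mdot * (h_in - h_out) / 1000
P = 30.638 * (2868.3 - 2346.2) / 1000
P = 15.996 MW


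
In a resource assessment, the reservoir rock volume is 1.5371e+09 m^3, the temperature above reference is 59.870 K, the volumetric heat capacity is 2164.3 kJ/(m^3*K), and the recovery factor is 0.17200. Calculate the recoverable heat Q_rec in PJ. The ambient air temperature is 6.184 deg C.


Step 1: Q_s = Vr*rhoc*dT/1e12 = 1.5371e+09*2164.3*59.87/1e12 = 199.1723 PJ
Step 2: Q_rec = Q_s * RF = 199.1723 * 0.172 = 34.258 PJ
Q_rec = 34.258 PJ


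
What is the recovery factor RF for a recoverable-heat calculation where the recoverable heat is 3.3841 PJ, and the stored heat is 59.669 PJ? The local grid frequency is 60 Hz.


RF = Q_rec / Q_s
RF = 3.3841 / 59.669
RF = 0.056715


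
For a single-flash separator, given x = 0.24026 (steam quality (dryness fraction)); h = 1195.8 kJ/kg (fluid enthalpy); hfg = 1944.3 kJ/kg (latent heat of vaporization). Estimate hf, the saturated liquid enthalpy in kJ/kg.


hf = h - x * hfg
hf = 1195.8 - 0.24026 * 1944.3
hf = 728.66 kJ/kg


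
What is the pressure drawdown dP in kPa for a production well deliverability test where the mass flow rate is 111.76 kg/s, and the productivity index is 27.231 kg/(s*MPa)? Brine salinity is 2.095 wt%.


dP = mdot * 1000 / PI
dP = 111.76 * 1000 / 27.231
dP = 4104.1 kPa


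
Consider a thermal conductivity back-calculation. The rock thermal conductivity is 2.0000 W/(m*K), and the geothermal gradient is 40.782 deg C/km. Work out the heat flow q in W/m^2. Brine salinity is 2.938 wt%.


q = k * grad / 1000
q = 2.0000 * 40.782 / 1000
q = 0.081564 W/m^2


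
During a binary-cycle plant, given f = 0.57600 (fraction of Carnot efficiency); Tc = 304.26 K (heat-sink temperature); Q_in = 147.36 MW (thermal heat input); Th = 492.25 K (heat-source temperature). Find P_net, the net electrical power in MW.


Step 1: eta = (1 - Tc/Th)*f = (1 - 304.26/492.25)*0.576 = 0.2199741
Step 2: P_net = eta * Q_in = 0.2199741 * 147.36 = 32.415 MW
P_net = 32.415 MW


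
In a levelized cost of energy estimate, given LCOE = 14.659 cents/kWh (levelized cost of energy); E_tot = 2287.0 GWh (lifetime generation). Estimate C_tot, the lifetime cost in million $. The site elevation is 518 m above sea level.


C_tot = LCOE / 100 * E_tot
C_tot = 14.659 / 100 * 2287.0
C_tot = 335.25 million $


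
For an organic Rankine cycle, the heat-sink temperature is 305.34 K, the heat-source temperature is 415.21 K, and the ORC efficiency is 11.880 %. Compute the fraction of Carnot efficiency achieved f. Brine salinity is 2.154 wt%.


f = (eta_orc/100) / (1 - Tc/Th)
f = (11.880/100) / (1 - 305.34/415.21)
f = 0.44896


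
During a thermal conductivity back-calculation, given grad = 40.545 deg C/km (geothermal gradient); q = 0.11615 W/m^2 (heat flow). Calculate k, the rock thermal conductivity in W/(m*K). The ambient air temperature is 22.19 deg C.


k = q / (grad / 1000)
k = 0.11615 / (40.545 / 1000)
k = 2.8647 W/(m*K)


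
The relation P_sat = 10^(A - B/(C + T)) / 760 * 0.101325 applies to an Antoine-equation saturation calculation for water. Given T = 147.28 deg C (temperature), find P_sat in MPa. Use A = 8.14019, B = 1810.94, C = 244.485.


P_sat = 10^(A - B/(C + T)) / 760 * 0.101325
P_sat = 10^(8.14019 - 1810.94/(244.485 + 147.28)) / 760 * 0.101325
P_sat = 0.43911 MPa


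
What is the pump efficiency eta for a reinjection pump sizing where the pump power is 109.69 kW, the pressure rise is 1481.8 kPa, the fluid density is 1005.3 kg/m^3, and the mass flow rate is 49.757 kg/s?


eta = mdot * dP / (rho * P_pump)
eta = 49.757 * 1481.8 / (1005.3 * 109.69)
eta = 0.66862


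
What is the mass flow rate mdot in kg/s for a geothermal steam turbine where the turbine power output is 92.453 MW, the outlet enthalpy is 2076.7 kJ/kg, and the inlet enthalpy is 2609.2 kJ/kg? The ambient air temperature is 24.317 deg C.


mdot = P * 1000 / (h_in - h_out)
mdot = 92.453 * 1000 / (2609.2 - 2076.7)
mdot = 173.62 kg/s


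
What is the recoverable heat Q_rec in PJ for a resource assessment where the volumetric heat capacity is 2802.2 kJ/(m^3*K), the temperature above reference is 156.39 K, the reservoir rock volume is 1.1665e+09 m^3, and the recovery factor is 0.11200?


Step 1: Q_s = Vr*rhoc*dT/1e12 = 1.1665e+09*2802.2*156.39/1e12 = 511.2024 PJ
Step 2: Q_rec = Q_s * RF = 511.2024 * 0.112 = 57.255 PJ
Q_rec = 57.255 PJ


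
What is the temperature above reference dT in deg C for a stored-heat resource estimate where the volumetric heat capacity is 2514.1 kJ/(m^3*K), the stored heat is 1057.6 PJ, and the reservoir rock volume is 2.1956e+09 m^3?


dT = Q_s * 1e12 / (Vr * rhoc)
dT = 1057.6 * 1e12 / (2.1956e+09 * 2514.1)
dT = 191.5957 K
Convert (temperature difference, 1 K = 1 deg C): 191.5957 K = 191.5957 deg C
dT = 191.60 deg C


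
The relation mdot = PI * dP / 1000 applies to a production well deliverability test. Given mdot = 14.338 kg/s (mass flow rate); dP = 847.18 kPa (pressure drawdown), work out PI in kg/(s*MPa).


PI = mdot * 1000 / dP
PI = 14.338 * 1000 / 847.18
PI = 16.924 kg/(s*MPa)


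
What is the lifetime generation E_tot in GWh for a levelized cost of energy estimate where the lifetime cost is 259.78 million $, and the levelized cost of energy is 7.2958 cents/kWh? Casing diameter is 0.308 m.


E_tot = C_tot / LCOE * 100
E_tot = 259.78 / 7.2958 * 100
E_tot = 3560.7 GWh


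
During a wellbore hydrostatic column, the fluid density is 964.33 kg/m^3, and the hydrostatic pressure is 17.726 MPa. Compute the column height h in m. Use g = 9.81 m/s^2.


h = P * 1e6 / (g * rho)
h = 17.726 * 1e6 / (9.81 * 964.33)
h = 1873.8 m


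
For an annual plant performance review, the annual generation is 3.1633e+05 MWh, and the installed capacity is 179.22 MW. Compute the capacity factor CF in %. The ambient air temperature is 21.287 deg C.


CF = E_a / (cap * 8760) * 100
CF = 3.1633e+05 / (179.22 * 8760) * 100
CF = 20.149 %


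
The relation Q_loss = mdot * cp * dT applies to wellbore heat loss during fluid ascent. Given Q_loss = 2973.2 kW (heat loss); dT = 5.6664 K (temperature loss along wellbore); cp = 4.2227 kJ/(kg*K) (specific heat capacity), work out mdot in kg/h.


mdot = Q_loss / (cp * dT)
mdot = 2973.2 / (4.2227 * 5.6664)
mdot = 124.2587 kg/s
Convert: 124.2587 kg/s * 3600.0 = 4.4733e+05 kg/h
mdot = 4.4733e+05 kg/h


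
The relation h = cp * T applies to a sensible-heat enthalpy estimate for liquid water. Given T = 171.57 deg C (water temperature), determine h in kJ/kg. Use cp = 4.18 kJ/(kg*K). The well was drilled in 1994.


h = cp * T
h = 4.18 * 171.57
h = 717.16 kJ/kg


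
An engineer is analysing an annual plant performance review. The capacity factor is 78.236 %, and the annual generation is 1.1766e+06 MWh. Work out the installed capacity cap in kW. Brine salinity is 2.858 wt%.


cap = E_a / (CF/100 * 8760)
cap = 1.1766e+06 / (78.236/100 * 8760)
cap = 171.6794 MW
Convert: 171.6794 MW * 1000.0 = 1.7168e+05 kW
cap = 1.7168e+05 kW


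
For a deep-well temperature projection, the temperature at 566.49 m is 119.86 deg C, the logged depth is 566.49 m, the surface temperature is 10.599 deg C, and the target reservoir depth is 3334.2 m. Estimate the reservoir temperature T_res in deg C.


Step 1: grad = (T_d1 - T_surf)/d1 * 1000 = (119.86 - 10.599)/566.49 * 1000 = 192.8737 deg C/km
Step 2: T_res = T_surf + grad*d2/1000 = 10.599 + 192.8737*3334.2/1000 = 653.68 deg C
T_res = 653.68 deg C


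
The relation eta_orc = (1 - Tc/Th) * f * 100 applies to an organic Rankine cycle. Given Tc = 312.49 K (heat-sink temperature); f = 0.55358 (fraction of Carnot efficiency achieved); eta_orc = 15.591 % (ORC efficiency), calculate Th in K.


Th = Tc / (1 - (eta_orc/100)/f)
Th = 312.49 / (1 - (15.591/100)/0.55358)
Th = 435.00 K


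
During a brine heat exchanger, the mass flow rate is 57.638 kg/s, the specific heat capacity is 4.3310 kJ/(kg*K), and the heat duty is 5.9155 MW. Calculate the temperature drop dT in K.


dT = Q * 1000 / (mdot * cp)
dT = 5.9155 * 1000 / (57.638 * 4.3310)
dT = 23.697 K


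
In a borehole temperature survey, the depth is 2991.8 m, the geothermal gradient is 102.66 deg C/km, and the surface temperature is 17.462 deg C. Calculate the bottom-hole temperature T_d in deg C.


T_d = T_surf + grad * d / 1000
T_d = 17.462 + 102.66 * 2991.8 / 1000
T_d = 324.60 deg C


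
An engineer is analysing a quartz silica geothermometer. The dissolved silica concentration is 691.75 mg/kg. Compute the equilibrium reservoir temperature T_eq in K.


T_eq = 1309 / (5.19 - log10(SiO2)) - 273.15
T_eq = 1309 / (5.19 - log10(691.75)) - 273.15
T_eq = 283.8592 deg C
Convert to K: 283.8592 + 273.15 = 557.01 K
T_eq = 557.01 K


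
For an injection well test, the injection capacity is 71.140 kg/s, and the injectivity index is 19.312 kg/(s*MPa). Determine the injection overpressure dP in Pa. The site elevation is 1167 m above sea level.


dP = mdot * 1000 / II
dP = 71.140 * 1000 / 19.312
dP = 3683.720 kPa
Convert: 3683.720 kPa * 1000.0 = 3.6837e+06 Pa
dP = 3.6837e+06 Pa


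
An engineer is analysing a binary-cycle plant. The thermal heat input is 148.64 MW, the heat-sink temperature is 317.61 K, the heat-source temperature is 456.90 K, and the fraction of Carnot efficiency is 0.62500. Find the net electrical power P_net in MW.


Step 1: eta = (1 - Tc/Th)*f = (1 - 317.61/456.9)*0.625 = 0.1905368
Step 2: P_net = eta * Q_in = 0.1905368 * 148.64 = 28.321 MW
P_net = 28.321 MW


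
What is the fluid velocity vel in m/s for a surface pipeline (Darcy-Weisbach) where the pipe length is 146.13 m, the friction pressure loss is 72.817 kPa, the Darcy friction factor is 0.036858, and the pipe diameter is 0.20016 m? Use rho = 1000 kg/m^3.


vel = sqrt(dP*1000*2*D / (f*L*rho))
vel = sqrt(72.817*1000*2*0.20016 / (0.036858*146.13*1000))
vel = 2.3264 m/s


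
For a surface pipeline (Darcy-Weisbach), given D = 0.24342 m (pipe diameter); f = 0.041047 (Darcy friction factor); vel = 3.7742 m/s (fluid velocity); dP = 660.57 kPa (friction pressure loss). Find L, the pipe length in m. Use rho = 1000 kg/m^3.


L = dP*1000*D / (f*rho*vel^2/2)
L = 660.57*1000*0.24342 / (0.041047*1000*3.7742^2/2)
L = 550.01 m


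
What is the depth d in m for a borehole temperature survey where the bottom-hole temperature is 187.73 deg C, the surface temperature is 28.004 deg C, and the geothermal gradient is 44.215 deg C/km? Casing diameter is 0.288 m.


d = (T_d - T_surf) / grad * 1000
d = (187.73 - 28.004) / 44.215 * 1000
d = 3612.5 m


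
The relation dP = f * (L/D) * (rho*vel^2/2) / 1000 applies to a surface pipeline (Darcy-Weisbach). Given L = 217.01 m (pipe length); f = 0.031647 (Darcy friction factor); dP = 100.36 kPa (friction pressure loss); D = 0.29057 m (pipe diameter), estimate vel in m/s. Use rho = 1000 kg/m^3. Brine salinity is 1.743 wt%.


vel = sqrt(dP*1000*2*D / (f*L*rho))
vel = sqrt(100.36*1000*2*0.29057 / (0.031647*217.01*1000))
vel = 2.9142 m/s


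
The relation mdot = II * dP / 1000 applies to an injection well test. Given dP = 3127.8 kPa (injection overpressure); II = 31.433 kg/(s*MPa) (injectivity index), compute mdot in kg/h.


mdot = II * dP / 1000
mdot = 31.433 * 3127.8 / 1000
mdot = 98.31614 kg/s
Convert: 98.31614 kg/s * 3600.0 = 3.5394e+05 kg/h
mdot = 3.5394e+05 kg/h


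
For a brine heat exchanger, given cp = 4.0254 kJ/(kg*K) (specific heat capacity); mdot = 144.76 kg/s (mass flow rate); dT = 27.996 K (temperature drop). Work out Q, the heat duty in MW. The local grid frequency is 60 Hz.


Q = mdot * cp * dT / 1000
Q = 144.76 * 4.0254 * 27.996 / 1000
Q = 16.314 MW


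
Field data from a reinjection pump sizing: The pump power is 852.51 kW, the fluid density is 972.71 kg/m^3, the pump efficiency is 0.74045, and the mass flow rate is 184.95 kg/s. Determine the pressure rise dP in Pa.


dP = P_pump * rho * eta / mdot
dP = 852.51 * 972.71 * 0.74045 / 184.95
dP = 3319.894 kPa
Convert: 3319.894 kPa * 1000.0 = 3.3199e+06 Pa
dP = 3.3199e+06 Pa


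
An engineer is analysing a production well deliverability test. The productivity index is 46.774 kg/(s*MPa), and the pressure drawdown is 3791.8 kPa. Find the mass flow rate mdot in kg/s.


mdot = PI * dP / 1000
mdot = 46.774 * 3791.8 / 1000
mdot = 177.36 kg/s


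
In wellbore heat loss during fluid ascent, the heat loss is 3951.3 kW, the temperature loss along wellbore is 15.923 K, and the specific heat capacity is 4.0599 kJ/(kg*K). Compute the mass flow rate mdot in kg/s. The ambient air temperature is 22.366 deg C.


mdot = Q_loss / (cp * dT)
mdot = 3951.3 / (4.0599 * 15.923)
mdot = 61.122 kg/s


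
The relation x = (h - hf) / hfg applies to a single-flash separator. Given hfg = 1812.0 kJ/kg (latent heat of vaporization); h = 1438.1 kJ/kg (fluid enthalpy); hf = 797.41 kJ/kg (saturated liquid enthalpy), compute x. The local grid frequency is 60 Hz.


x = (h - hf) / hfg
x = (1438.1 - 797.41) / 1812.0
x = 0.35358


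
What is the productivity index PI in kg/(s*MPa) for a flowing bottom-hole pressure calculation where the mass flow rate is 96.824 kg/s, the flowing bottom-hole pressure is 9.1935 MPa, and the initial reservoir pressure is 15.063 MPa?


PI = mdot / (P_i - P_wf)
PI = 96.824 / (15.063 - 9.1935)
PI = 16.496 kg/(s*MPa)


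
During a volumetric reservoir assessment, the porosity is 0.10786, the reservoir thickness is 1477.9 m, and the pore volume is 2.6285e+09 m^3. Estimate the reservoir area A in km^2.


A = Vp / (1e6 * hr * phi)
A = 2.6285e+09 / (1e6 * 1477.9 * 0.10786)
A = 16.489 km^2


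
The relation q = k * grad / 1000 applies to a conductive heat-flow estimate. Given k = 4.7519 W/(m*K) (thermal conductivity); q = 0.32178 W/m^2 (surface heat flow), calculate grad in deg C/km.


grad = q * 1000 / k
grad = 0.32178 * 1000 / 4.7519
grad = 67.716 deg C/km


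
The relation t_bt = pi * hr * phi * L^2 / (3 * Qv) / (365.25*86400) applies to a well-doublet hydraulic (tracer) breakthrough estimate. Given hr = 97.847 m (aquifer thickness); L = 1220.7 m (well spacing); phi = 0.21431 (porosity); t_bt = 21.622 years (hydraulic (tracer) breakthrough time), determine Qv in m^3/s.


Qv = pi*hr*phi*L^2 / (3*t_bt*365.25*86400)
Qv = pi*97.847*0.21431*1220.7^2 / (3*21.622*365.25*86400)
Qv = 0.047955 m^3/s


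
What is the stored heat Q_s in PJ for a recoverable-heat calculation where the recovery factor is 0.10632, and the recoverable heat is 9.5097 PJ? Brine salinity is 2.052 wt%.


Q_s = Q_rec / RF
Q_s = 9.5097 / 0.10632
Q_s = 89.444 PJ


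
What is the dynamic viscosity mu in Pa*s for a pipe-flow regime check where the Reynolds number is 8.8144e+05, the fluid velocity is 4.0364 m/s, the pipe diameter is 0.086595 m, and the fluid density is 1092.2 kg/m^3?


mu = rho * vel * D / Re
mu = 1092.2 * 4.0364 * 0.086595 / 8.8144e+05
mu = 0.00043311 Pa*s


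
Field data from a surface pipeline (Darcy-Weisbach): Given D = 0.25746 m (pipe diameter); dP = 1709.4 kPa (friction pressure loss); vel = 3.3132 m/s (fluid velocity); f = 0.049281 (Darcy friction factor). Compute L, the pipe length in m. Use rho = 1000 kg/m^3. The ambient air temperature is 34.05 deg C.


L = dP*1000*D / (f*rho*vel^2/2)
L = 1709.4*1000*0.25746 / (0.049281*1000*3.3132^2/2)
L = 1627.1 m


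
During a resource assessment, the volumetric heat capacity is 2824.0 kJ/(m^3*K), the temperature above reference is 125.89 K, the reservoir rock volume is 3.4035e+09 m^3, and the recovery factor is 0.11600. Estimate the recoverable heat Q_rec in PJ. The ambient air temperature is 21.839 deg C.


Step 1: Q_s = Vr*rhoc*dT/1e12 = 3.4035e+09*2824.0*125.89/1e12 = 1209.990 PJ
Step 2: Q_rec = Q_s * RF = 1209.990 * 0.116 = 140.36 PJ
Q_rec = 140.36 PJ


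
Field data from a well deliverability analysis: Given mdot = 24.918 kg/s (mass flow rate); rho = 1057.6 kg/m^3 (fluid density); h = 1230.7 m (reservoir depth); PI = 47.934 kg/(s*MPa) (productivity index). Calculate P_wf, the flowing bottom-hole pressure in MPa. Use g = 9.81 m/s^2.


Step 1: P_i = rho*g*h/1e6 = 1057.6*9.81*1230.7/1e6 = 12.76858 MPa
Step 2: P_wf = P_i - mdot/PI = 12.76858 - 24.918/47.934 = 12.249 MPa
P_wf = 12.249 MPa


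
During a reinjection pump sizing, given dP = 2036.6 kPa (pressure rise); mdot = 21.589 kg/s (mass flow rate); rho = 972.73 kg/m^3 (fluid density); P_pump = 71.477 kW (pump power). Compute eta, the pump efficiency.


eta = mdot * dP / (rho * P_pump)
eta = 21.589 * 2036.6 / (972.73 * 71.477)
eta = 0.63238


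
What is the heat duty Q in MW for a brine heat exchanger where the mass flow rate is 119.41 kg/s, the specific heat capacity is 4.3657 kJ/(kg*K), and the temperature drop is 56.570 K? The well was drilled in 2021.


Q = mdot * cp * dT / 1000
Q = 119.41 * 4.3657 * 56.570 / 1000
Q = 29.490 MW


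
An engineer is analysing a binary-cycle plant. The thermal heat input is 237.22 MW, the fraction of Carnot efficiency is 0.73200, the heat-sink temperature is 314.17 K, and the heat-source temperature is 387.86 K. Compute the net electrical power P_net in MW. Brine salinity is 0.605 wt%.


Step 1: eta = (1 - Tc/Th)*f = (1 - 314.17/387.86)*0.732 = 0.1390736
Step 2: P_net = eta * Q_in = 0.1390736 * 237.22 = 32.991 MW
P_net = 32.991 MW


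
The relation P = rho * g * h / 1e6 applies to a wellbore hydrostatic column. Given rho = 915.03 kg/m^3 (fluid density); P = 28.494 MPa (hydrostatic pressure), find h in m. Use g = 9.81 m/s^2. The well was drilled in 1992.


h = P * 1e6 / (g * rho)
h = 28.494 * 1e6 / (9.81 * 915.03)
h = 3174.3 m


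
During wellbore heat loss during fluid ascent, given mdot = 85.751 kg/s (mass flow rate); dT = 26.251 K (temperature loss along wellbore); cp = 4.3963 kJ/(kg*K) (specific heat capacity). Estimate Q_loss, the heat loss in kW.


Q_loss = mdot * cp * dT
Q_loss = 85.751 * 4.3963 * 26.251
Q_loss = 9896.3 kW


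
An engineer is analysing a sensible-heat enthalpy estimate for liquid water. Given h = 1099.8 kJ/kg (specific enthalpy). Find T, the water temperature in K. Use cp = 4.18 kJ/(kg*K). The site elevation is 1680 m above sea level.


T = h / cp
T = 1099.8 / 4.18
T = 263.1100 deg C
Convert to K: 263.1100 + 273.15 = 536.26 K
T = 536.26 K


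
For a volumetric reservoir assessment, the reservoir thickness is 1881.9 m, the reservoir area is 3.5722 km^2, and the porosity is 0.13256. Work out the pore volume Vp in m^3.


Vp = A * 1e6 * hr * phi
Vp = 3.5722 * 1e6 * 1881.9 * 0.13256
Vp = 8.9114e+08 m^3


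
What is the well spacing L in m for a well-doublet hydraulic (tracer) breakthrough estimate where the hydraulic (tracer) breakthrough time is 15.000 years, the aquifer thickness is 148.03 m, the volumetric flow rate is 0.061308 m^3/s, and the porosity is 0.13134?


L = sqrt(t_bt*365.25*86400*3*Qv / (pi*hr*phi))
L = sqrt(15.000*365.25*86400*3*0.061308 / (pi*148.03*0.13134))
L = 1193.9 m


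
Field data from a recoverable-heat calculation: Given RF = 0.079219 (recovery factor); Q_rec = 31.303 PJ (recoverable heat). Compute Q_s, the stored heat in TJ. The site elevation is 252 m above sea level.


Q_s = Q_rec / RF
Q_s = 31.303 / 0.079219
Q_s = 395.1451 PJ
Convert: 395.1451 PJ * 1000.0 = 3.9515e+05 TJ
Q_s = 3.9515e+05 TJ


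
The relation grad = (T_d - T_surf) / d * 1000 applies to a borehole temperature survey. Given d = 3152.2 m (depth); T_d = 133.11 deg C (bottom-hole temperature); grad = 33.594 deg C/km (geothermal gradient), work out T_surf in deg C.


T_surf = T_d - grad * d / 1000
T_surf = 133.11 - 33.594 * 3152.2 / 1000
T_surf = 27.215 deg C


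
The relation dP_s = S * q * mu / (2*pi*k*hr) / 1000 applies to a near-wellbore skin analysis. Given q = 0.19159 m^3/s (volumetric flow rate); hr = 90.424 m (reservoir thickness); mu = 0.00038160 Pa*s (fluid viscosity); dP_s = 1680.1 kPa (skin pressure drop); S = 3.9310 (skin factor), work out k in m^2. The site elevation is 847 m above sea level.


k = S*q*mu / (2*pi*dP_s*1000*hr)
k = 3.9310*0.19159*0.00038160 / (2*pi*1680.1*1000*90.424)
k = 3.0108e-13 m^2


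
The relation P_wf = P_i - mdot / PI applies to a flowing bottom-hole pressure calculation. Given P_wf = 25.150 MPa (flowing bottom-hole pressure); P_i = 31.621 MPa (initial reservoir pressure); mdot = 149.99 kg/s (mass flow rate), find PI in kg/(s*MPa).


PI = mdot / (P_i - P_wf)
PI = 149.99 / (31.621 - 25.150)
PI = 23.179 kg/(s*MPa)


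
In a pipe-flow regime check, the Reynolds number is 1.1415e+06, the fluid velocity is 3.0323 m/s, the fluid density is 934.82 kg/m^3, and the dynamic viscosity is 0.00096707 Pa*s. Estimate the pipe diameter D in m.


D = Re * mu / (rho * vel)
D = 1.1415e+06 * 0.00096707 / (934.82 * 3.0323)
D = 0.38943 m


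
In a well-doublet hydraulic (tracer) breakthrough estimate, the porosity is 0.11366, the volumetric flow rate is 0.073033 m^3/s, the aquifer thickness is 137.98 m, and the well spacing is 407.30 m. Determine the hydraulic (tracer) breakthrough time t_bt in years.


t_bt = pi * hr * phi * L^2 / (3 * Qv) / (365.25*86400)
t_bt = pi * 137.98 * 0.11366 * 407.30^2 / (3 * 0.073033) / (365.25*86400)
t_bt = 1.1821 years


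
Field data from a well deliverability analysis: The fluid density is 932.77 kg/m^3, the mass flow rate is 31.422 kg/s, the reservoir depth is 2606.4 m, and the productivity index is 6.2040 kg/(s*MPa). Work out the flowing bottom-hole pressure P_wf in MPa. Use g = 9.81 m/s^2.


Step 1: P_i = rho*g*h/1e6 = 932.77*9.81*2606.4/1e6 = 23.84979 MPa
Step 2: P_wf = P_i - mdot/PI = 23.84979 - 31.422/6.204 = 18.785 MPa
P_wf = 18.785 MPa


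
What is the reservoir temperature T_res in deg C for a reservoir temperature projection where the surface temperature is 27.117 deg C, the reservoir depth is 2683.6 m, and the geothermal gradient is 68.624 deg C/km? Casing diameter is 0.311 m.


T_res = T_surf + grad * d / 1000
T_res = 27.117 + 68.624 * 2683.6 / 1000
T_res = 211.28 deg C


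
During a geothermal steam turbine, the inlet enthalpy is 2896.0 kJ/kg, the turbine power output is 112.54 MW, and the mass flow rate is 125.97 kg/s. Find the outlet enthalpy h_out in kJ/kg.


h_out = h_in - P * 1000 / mdot
h_out = 2896.0 - 112.54 * 1000 / 125.97
h_out = 2002.6 kJ/kg


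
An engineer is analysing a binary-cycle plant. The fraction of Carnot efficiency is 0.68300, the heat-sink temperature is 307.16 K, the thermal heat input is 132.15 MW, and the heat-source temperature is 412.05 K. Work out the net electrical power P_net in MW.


Step 1: eta = (1 - Tc/Th)*f = (1 - 307.16/412.05)*0.683 = 0.1738621
Step 2: P_net = eta * Q_in = 0.1738621 * 132.15 = 22.976 MW
P_net = 22.976 MW


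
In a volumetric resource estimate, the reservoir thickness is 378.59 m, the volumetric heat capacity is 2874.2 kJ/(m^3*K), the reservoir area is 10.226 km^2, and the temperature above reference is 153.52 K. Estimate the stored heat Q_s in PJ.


Step 1: Vr = A*1e6*hr = 10.226*1e6*378.59 = 3.871461e+09 m^3
Step 2: Q_s = Vr*rhoc*dT/1e12 = 3.871461e+09*2874.2*153.52/1e12 = 1708.3 PJ
Q_s = 1708.3 PJ


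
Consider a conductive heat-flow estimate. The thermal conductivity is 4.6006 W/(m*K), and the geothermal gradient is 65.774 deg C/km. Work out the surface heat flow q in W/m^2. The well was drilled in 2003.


q = k * grad / 1000
q = 4.6006 * 65.774 / 1000
q = 0.30260 W/m^2


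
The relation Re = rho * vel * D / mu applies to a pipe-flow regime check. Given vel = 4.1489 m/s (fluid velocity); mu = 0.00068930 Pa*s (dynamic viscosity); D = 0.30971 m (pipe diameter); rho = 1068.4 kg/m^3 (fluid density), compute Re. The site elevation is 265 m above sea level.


Re = rho * vel * D / mu
Re = 1068.4 * 4.1489 * 0.30971 / 0.00068930
Re = 1.9917e+06


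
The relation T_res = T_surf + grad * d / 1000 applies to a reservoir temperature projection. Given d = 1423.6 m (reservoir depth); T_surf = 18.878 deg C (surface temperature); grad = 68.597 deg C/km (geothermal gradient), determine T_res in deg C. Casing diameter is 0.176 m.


T_res = T_surf + grad * d / 1000
T_res = 18.878 + 68.597 * 1423.6 / 1000
T_res = 116.53 deg C


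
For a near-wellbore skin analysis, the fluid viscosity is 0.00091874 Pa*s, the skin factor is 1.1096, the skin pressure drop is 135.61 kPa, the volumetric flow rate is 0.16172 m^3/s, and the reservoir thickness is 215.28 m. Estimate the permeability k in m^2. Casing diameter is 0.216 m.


k = S*q*mu / (2*pi*dP_s*1000*hr)
k = 1.1096*0.16172*0.00091874 / (2*pi*135.61*1000*215.28)
k = 8.9877e-13 m^2


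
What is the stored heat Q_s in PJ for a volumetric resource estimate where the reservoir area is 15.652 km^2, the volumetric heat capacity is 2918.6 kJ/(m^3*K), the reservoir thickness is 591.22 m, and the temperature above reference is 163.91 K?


Step 1: Vr = A*1e6*hr = 15.652*1e6*591.22 = 9.253775e+09 m^3
Step 2: Q_s = Vr*rhoc*dT/1e12 = 9.253775e+09*2918.6*163.91/1e12 = 4426.9 PJ
Q_s = 4426.9 PJ


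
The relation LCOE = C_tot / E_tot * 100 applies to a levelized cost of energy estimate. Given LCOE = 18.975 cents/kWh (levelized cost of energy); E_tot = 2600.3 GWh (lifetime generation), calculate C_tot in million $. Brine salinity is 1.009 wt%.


C_tot = LCOE / 100 * E_tot
C_tot = 18.975 / 100 * 2600.3
C_tot = 493.41 million $


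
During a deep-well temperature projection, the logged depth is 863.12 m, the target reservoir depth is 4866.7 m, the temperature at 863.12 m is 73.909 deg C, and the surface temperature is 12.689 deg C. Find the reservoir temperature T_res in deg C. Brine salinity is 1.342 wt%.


Step 1: grad = (T_d1 - T_surf)/d1 * 1000 = (73.909 - 12.689)/863.12 * 1000 = 70.92872 deg C/km
Step 2: T_res = T_surf + grad*d2/1000 = 12.689 + 70.92872*4866.7/1000 = 357.88 deg C
T_res = 357.88 deg C
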